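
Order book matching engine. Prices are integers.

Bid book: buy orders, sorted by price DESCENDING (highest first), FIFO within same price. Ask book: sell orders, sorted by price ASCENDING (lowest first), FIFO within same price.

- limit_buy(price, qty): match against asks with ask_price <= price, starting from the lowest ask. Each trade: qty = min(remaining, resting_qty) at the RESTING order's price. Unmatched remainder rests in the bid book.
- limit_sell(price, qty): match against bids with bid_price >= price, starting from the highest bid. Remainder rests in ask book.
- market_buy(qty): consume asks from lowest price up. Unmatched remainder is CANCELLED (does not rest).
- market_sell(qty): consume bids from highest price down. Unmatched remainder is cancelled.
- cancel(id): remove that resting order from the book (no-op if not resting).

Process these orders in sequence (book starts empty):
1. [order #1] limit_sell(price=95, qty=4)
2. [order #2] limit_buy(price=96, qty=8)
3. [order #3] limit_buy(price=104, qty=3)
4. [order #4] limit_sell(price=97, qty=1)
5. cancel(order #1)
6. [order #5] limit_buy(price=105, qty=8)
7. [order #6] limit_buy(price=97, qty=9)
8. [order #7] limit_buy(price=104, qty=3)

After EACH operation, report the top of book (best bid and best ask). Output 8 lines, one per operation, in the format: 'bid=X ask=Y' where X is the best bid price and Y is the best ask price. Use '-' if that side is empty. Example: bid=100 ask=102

After op 1 [order #1] limit_sell(price=95, qty=4): fills=none; bids=[-] asks=[#1:4@95]
After op 2 [order #2] limit_buy(price=96, qty=8): fills=#2x#1:4@95; bids=[#2:4@96] asks=[-]
After op 3 [order #3] limit_buy(price=104, qty=3): fills=none; bids=[#3:3@104 #2:4@96] asks=[-]
After op 4 [order #4] limit_sell(price=97, qty=1): fills=#3x#4:1@104; bids=[#3:2@104 #2:4@96] asks=[-]
After op 5 cancel(order #1): fills=none; bids=[#3:2@104 #2:4@96] asks=[-]
After op 6 [order #5] limit_buy(price=105, qty=8): fills=none; bids=[#5:8@105 #3:2@104 #2:4@96] asks=[-]
After op 7 [order #6] limit_buy(price=97, qty=9): fills=none; bids=[#5:8@105 #3:2@104 #6:9@97 #2:4@96] asks=[-]
After op 8 [order #7] limit_buy(price=104, qty=3): fills=none; bids=[#5:8@105 #3:2@104 #7:3@104 #6:9@97 #2:4@96] asks=[-]

Answer: bid=- ask=95
bid=96 ask=-
bid=104 ask=-
bid=104 ask=-
bid=104 ask=-
bid=105 ask=-
bid=105 ask=-
bid=105 ask=-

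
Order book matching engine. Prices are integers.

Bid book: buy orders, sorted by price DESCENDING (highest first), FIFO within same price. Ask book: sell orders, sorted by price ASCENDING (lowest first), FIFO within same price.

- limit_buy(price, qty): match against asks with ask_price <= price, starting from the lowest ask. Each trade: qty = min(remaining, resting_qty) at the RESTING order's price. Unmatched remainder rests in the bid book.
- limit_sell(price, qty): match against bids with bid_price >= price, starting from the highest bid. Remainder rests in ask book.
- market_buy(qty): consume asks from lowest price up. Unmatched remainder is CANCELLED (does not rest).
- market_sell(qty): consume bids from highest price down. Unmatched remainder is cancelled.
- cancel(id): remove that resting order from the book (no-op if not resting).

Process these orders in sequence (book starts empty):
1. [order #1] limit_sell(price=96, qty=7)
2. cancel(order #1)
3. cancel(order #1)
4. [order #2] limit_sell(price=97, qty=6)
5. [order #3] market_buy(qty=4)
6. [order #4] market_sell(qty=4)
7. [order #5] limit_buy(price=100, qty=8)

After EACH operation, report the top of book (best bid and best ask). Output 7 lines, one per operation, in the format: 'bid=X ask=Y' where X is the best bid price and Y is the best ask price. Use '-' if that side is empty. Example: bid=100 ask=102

After op 1 [order #1] limit_sell(price=96, qty=7): fills=none; bids=[-] asks=[#1:7@96]
After op 2 cancel(order #1): fills=none; bids=[-] asks=[-]
After op 3 cancel(order #1): fills=none; bids=[-] asks=[-]
After op 4 [order #2] limit_sell(price=97, qty=6): fills=none; bids=[-] asks=[#2:6@97]
After op 5 [order #3] market_buy(qty=4): fills=#3x#2:4@97; bids=[-] asks=[#2:2@97]
After op 6 [order #4] market_sell(qty=4): fills=none; bids=[-] asks=[#2:2@97]
After op 7 [order #5] limit_buy(price=100, qty=8): fills=#5x#2:2@97; bids=[#5:6@100] asks=[-]

Answer: bid=- ask=96
bid=- ask=-
bid=- ask=-
bid=- ask=97
bid=- ask=97
bid=- ask=97
bid=100 ask=-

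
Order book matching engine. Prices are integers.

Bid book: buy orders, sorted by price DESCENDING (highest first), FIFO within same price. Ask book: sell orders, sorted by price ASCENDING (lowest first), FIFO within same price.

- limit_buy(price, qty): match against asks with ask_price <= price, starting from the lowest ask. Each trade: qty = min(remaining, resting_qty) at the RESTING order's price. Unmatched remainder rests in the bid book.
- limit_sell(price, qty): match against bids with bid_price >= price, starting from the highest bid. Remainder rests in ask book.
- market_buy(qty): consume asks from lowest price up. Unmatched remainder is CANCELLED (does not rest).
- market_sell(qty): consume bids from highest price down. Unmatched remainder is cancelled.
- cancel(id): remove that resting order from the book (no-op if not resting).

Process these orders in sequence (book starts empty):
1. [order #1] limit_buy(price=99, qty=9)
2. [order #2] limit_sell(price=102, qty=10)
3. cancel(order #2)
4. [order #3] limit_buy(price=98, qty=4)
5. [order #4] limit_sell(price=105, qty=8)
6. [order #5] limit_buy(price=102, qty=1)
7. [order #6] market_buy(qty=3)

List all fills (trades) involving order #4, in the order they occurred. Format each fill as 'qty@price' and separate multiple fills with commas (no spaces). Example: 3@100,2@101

After op 1 [order #1] limit_buy(price=99, qty=9): fills=none; bids=[#1:9@99] asks=[-]
After op 2 [order #2] limit_sell(price=102, qty=10): fills=none; bids=[#1:9@99] asks=[#2:10@102]
After op 3 cancel(order #2): fills=none; bids=[#1:9@99] asks=[-]
After op 4 [order #3] limit_buy(price=98, qty=4): fills=none; bids=[#1:9@99 #3:4@98] asks=[-]
After op 5 [order #4] limit_sell(price=105, qty=8): fills=none; bids=[#1:9@99 #3:4@98] asks=[#4:8@105]
After op 6 [order #5] limit_buy(price=102, qty=1): fills=none; bids=[#5:1@102 #1:9@99 #3:4@98] asks=[#4:8@105]
After op 7 [order #6] market_buy(qty=3): fills=#6x#4:3@105; bids=[#5:1@102 #1:9@99 #3:4@98] asks=[#4:5@105]

Answer: 3@105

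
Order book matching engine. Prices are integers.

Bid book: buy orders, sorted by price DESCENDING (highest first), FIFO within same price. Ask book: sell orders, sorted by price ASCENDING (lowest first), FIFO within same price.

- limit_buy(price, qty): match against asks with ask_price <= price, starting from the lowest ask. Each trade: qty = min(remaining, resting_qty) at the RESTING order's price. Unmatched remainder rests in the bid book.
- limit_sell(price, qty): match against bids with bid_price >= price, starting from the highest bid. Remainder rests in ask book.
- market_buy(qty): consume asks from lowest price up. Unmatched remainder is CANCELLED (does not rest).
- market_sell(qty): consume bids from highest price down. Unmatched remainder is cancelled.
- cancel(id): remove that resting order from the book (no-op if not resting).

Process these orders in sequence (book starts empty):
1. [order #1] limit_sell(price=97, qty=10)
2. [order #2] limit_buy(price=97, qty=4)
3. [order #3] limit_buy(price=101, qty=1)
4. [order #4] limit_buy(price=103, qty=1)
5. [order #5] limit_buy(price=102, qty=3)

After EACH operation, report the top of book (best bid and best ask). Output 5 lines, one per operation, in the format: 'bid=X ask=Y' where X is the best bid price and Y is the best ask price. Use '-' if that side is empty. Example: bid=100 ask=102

Answer: bid=- ask=97
bid=- ask=97
bid=- ask=97
bid=- ask=97
bid=- ask=97

Derivation:
After op 1 [order #1] limit_sell(price=97, qty=10): fills=none; bids=[-] asks=[#1:10@97]
After op 2 [order #2] limit_buy(price=97, qty=4): fills=#2x#1:4@97; bids=[-] asks=[#1:6@97]
After op 3 [order #3] limit_buy(price=101, qty=1): fills=#3x#1:1@97; bids=[-] asks=[#1:5@97]
After op 4 [order #4] limit_buy(price=103, qty=1): fills=#4x#1:1@97; bids=[-] asks=[#1:4@97]
After op 5 [order #5] limit_buy(price=102, qty=3): fills=#5x#1:3@97; bids=[-] asks=[#1:1@97]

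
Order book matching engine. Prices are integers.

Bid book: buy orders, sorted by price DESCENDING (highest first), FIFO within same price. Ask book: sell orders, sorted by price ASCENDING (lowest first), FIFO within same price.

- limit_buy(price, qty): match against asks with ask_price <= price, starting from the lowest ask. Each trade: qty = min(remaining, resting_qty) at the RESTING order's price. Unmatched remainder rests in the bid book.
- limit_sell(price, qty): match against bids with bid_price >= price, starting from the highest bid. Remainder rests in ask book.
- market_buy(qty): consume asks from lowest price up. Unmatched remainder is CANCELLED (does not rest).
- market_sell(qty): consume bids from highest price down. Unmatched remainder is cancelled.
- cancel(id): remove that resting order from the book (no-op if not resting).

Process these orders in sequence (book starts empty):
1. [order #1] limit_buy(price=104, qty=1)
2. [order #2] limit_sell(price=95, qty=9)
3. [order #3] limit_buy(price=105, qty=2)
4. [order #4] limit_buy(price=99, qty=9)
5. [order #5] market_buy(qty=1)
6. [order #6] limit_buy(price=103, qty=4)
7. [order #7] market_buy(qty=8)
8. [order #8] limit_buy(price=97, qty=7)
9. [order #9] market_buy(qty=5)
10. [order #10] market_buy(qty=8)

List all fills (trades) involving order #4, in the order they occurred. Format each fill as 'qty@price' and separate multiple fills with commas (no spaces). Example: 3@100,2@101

Answer: 6@95

Derivation:
After op 1 [order #1] limit_buy(price=104, qty=1): fills=none; bids=[#1:1@104] asks=[-]
After op 2 [order #2] limit_sell(price=95, qty=9): fills=#1x#2:1@104; bids=[-] asks=[#2:8@95]
After op 3 [order #3] limit_buy(price=105, qty=2): fills=#3x#2:2@95; bids=[-] asks=[#2:6@95]
After op 4 [order #4] limit_buy(price=99, qty=9): fills=#4x#2:6@95; bids=[#4:3@99] asks=[-]
After op 5 [order #5] market_buy(qty=1): fills=none; bids=[#4:3@99] asks=[-]
After op 6 [order #6] limit_buy(price=103, qty=4): fills=none; bids=[#6:4@103 #4:3@99] asks=[-]
After op 7 [order #7] market_buy(qty=8): fills=none; bids=[#6:4@103 #4:3@99] asks=[-]
After op 8 [order #8] limit_buy(price=97, qty=7): fills=none; bids=[#6:4@103 #4:3@99 #8:7@97] asks=[-]
After op 9 [order #9] market_buy(qty=5): fills=none; bids=[#6:4@103 #4:3@99 #8:7@97] asks=[-]
After op 10 [order #10] market_buy(qty=8): fills=none; bids=[#6:4@103 #4:3@99 #8:7@97] asks=[-]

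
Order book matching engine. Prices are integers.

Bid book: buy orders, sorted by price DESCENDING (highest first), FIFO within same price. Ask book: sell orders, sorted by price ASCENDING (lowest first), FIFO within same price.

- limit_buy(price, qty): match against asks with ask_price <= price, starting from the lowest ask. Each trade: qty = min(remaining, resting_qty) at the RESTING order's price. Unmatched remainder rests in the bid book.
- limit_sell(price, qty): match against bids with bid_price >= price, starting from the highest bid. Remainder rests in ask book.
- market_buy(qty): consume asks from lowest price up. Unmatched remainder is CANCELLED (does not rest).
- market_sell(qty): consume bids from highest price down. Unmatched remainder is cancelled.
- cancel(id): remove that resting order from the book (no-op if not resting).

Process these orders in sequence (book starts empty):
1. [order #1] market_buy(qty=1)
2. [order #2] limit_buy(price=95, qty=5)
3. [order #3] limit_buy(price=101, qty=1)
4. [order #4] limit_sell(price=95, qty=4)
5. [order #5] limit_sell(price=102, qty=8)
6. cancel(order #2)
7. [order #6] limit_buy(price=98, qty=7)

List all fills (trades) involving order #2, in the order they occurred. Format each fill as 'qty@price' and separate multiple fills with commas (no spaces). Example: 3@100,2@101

Answer: 3@95

Derivation:
After op 1 [order #1] market_buy(qty=1): fills=none; bids=[-] asks=[-]
After op 2 [order #2] limit_buy(price=95, qty=5): fills=none; bids=[#2:5@95] asks=[-]
After op 3 [order #3] limit_buy(price=101, qty=1): fills=none; bids=[#3:1@101 #2:5@95] asks=[-]
After op 4 [order #4] limit_sell(price=95, qty=4): fills=#3x#4:1@101 #2x#4:3@95; bids=[#2:2@95] asks=[-]
After op 5 [order #5] limit_sell(price=102, qty=8): fills=none; bids=[#2:2@95] asks=[#5:8@102]
After op 6 cancel(order #2): fills=none; bids=[-] asks=[#5:8@102]
After op 7 [order #6] limit_buy(price=98, qty=7): fills=none; bids=[#6:7@98] asks=[#5:8@102]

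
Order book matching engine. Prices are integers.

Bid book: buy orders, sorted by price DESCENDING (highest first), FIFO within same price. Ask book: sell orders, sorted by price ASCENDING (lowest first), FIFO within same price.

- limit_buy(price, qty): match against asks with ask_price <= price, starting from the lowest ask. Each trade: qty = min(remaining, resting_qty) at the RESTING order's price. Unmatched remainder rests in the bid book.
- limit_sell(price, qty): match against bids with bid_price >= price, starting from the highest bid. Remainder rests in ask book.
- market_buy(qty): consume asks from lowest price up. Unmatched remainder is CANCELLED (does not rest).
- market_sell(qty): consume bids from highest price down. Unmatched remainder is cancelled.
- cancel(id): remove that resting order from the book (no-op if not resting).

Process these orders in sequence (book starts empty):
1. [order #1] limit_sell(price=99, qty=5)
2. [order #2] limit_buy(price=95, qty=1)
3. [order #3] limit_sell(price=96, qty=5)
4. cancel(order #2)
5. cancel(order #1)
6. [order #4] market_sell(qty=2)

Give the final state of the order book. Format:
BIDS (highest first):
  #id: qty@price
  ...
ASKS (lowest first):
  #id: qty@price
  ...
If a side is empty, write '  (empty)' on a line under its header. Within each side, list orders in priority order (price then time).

After op 1 [order #1] limit_sell(price=99, qty=5): fills=none; bids=[-] asks=[#1:5@99]
After op 2 [order #2] limit_buy(price=95, qty=1): fills=none; bids=[#2:1@95] asks=[#1:5@99]
After op 3 [order #3] limit_sell(price=96, qty=5): fills=none; bids=[#2:1@95] asks=[#3:5@96 #1:5@99]
After op 4 cancel(order #2): fills=none; bids=[-] asks=[#3:5@96 #1:5@99]
After op 5 cancel(order #1): fills=none; bids=[-] asks=[#3:5@96]
After op 6 [order #4] market_sell(qty=2): fills=none; bids=[-] asks=[#3:5@96]

Answer: BIDS (highest first):
  (empty)
ASKS (lowest first):
  #3: 5@96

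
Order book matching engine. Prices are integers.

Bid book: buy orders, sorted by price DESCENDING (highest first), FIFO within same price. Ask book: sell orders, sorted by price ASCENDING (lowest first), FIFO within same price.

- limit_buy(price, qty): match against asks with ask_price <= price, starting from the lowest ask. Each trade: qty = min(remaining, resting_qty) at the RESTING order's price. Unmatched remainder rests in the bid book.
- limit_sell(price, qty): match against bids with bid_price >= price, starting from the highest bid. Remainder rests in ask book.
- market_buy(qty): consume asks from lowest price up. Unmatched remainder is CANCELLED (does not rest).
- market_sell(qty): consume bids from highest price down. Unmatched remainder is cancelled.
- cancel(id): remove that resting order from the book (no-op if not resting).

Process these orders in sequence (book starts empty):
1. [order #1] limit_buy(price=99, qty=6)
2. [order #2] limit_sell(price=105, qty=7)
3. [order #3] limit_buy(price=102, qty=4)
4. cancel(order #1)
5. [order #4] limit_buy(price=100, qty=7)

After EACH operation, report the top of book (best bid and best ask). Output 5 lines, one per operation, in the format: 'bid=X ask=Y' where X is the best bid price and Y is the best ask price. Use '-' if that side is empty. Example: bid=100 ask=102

Answer: bid=99 ask=-
bid=99 ask=105
bid=102 ask=105
bid=102 ask=105
bid=102 ask=105

Derivation:
After op 1 [order #1] limit_buy(price=99, qty=6): fills=none; bids=[#1:6@99] asks=[-]
After op 2 [order #2] limit_sell(price=105, qty=7): fills=none; bids=[#1:6@99] asks=[#2:7@105]
After op 3 [order #3] limit_buy(price=102, qty=4): fills=none; bids=[#3:4@102 #1:6@99] asks=[#2:7@105]
After op 4 cancel(order #1): fills=none; bids=[#3:4@102] asks=[#2:7@105]
After op 5 [order #4] limit_buy(price=100, qty=7): fills=none; bids=[#3:4@102 #4:7@100] asks=[#2:7@105]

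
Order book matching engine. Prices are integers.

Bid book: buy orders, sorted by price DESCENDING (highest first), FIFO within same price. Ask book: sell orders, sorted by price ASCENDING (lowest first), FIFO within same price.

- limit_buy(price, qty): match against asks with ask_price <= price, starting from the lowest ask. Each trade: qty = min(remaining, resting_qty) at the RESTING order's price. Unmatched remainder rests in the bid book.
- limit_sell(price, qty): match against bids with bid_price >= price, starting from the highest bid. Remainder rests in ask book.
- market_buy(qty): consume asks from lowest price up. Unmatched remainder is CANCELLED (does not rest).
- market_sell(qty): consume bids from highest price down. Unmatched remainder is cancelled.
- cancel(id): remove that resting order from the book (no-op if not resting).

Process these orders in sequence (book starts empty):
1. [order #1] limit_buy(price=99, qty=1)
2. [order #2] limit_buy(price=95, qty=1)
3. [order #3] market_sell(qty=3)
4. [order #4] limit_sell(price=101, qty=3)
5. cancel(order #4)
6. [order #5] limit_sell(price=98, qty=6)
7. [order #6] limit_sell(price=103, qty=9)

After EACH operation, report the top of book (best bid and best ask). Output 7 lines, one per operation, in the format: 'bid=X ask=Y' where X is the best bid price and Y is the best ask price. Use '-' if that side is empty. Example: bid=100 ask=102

Answer: bid=99 ask=-
bid=99 ask=-
bid=- ask=-
bid=- ask=101
bid=- ask=-
bid=- ask=98
bid=- ask=98

Derivation:
After op 1 [order #1] limit_buy(price=99, qty=1): fills=none; bids=[#1:1@99] asks=[-]
After op 2 [order #2] limit_buy(price=95, qty=1): fills=none; bids=[#1:1@99 #2:1@95] asks=[-]
After op 3 [order #3] market_sell(qty=3): fills=#1x#3:1@99 #2x#3:1@95; bids=[-] asks=[-]
After op 4 [order #4] limit_sell(price=101, qty=3): fills=none; bids=[-] asks=[#4:3@101]
After op 5 cancel(order #4): fills=none; bids=[-] asks=[-]
After op 6 [order #5] limit_sell(price=98, qty=6): fills=none; bids=[-] asks=[#5:6@98]
After op 7 [order #6] limit_sell(price=103, qty=9): fills=none; bids=[-] asks=[#5:6@98 #6:9@103]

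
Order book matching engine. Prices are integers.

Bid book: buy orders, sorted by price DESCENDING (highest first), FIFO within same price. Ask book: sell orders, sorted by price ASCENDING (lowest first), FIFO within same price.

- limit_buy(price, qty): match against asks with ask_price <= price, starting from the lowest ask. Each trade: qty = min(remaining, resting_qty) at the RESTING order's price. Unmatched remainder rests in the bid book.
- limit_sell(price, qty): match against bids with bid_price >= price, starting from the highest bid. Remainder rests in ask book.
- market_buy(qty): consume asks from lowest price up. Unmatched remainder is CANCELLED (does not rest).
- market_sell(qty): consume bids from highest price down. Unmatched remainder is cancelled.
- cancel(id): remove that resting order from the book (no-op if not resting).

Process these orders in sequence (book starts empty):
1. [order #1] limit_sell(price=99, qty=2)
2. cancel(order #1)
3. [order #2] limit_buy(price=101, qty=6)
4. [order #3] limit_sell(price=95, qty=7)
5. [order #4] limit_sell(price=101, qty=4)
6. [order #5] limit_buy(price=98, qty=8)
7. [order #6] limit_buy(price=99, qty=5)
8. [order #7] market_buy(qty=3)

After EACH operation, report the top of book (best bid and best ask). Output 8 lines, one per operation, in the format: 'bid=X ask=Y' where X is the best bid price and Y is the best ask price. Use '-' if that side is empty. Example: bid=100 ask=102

After op 1 [order #1] limit_sell(price=99, qty=2): fills=none; bids=[-] asks=[#1:2@99]
After op 2 cancel(order #1): fills=none; bids=[-] asks=[-]
After op 3 [order #2] limit_buy(price=101, qty=6): fills=none; bids=[#2:6@101] asks=[-]
After op 4 [order #3] limit_sell(price=95, qty=7): fills=#2x#3:6@101; bids=[-] asks=[#3:1@95]
After op 5 [order #4] limit_sell(price=101, qty=4): fills=none; bids=[-] asks=[#3:1@95 #4:4@101]
After op 6 [order #5] limit_buy(price=98, qty=8): fills=#5x#3:1@95; bids=[#5:7@98] asks=[#4:4@101]
After op 7 [order #6] limit_buy(price=99, qty=5): fills=none; bids=[#6:5@99 #5:7@98] asks=[#4:4@101]
After op 8 [order #7] market_buy(qty=3): fills=#7x#4:3@101; bids=[#6:5@99 #5:7@98] asks=[#4:1@101]

Answer: bid=- ask=99
bid=- ask=-
bid=101 ask=-
bid=- ask=95
bid=- ask=95
bid=98 ask=101
bid=99 ask=101
bid=99 ask=101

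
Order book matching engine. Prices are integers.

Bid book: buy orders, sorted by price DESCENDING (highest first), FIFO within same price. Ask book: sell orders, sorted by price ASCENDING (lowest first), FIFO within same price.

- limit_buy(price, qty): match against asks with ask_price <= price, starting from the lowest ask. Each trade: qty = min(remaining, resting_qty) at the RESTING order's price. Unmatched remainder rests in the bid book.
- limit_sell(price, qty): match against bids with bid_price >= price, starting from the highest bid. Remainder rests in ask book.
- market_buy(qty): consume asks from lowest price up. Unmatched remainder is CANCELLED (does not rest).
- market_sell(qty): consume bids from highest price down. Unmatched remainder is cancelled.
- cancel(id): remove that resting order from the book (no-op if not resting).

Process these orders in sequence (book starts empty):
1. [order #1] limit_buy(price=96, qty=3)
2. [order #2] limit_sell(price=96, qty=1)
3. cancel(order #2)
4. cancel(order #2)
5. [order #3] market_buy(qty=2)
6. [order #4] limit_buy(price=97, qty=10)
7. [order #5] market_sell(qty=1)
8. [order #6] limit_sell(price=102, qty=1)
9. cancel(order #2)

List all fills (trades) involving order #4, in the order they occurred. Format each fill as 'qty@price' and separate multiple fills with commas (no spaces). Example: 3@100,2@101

Answer: 1@97

Derivation:
After op 1 [order #1] limit_buy(price=96, qty=3): fills=none; bids=[#1:3@96] asks=[-]
After op 2 [order #2] limit_sell(price=96, qty=1): fills=#1x#2:1@96; bids=[#1:2@96] asks=[-]
After op 3 cancel(order #2): fills=none; bids=[#1:2@96] asks=[-]
After op 4 cancel(order #2): fills=none; bids=[#1:2@96] asks=[-]
After op 5 [order #3] market_buy(qty=2): fills=none; bids=[#1:2@96] asks=[-]
After op 6 [order #4] limit_buy(price=97, qty=10): fills=none; bids=[#4:10@97 #1:2@96] asks=[-]
After op 7 [order #5] market_sell(qty=1): fills=#4x#5:1@97; bids=[#4:9@97 #1:2@96] asks=[-]
After op 8 [order #6] limit_sell(price=102, qty=1): fills=none; bids=[#4:9@97 #1:2@96] asks=[#6:1@102]
After op 9 cancel(order #2): fills=none; bids=[#4:9@97 #1:2@96] asks=[#6:1@102]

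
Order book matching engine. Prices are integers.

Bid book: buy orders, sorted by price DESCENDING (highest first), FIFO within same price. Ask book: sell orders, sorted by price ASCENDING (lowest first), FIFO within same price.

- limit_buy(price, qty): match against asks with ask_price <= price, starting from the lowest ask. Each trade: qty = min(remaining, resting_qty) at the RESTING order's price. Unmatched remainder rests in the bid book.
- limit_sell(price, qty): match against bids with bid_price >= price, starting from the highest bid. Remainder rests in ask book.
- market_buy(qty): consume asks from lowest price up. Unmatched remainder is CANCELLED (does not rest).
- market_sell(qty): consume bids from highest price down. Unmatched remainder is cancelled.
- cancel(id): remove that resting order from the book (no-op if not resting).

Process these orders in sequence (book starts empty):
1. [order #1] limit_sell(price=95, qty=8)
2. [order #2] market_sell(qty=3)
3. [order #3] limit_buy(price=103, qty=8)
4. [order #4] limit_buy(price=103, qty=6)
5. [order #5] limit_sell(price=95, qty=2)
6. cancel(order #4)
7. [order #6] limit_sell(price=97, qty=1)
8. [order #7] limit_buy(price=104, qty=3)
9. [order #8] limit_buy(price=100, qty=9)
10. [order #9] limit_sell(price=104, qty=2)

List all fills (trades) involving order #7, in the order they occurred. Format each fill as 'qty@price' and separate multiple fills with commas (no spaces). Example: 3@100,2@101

Answer: 1@97,2@104

Derivation:
After op 1 [order #1] limit_sell(price=95, qty=8): fills=none; bids=[-] asks=[#1:8@95]
After op 2 [order #2] market_sell(qty=3): fills=none; bids=[-] asks=[#1:8@95]
After op 3 [order #3] limit_buy(price=103, qty=8): fills=#3x#1:8@95; bids=[-] asks=[-]
After op 4 [order #4] limit_buy(price=103, qty=6): fills=none; bids=[#4:6@103] asks=[-]
After op 5 [order #5] limit_sell(price=95, qty=2): fills=#4x#5:2@103; bids=[#4:4@103] asks=[-]
After op 6 cancel(order #4): fills=none; bids=[-] asks=[-]
After op 7 [order #6] limit_sell(price=97, qty=1): fills=none; bids=[-] asks=[#6:1@97]
After op 8 [order #7] limit_buy(price=104, qty=3): fills=#7x#6:1@97; bids=[#7:2@104] asks=[-]
After op 9 [order #8] limit_buy(price=100, qty=9): fills=none; bids=[#7:2@104 #8:9@100] asks=[-]
After op 10 [order #9] limit_sell(price=104, qty=2): fills=#7x#9:2@104; bids=[#8:9@100] asks=[-]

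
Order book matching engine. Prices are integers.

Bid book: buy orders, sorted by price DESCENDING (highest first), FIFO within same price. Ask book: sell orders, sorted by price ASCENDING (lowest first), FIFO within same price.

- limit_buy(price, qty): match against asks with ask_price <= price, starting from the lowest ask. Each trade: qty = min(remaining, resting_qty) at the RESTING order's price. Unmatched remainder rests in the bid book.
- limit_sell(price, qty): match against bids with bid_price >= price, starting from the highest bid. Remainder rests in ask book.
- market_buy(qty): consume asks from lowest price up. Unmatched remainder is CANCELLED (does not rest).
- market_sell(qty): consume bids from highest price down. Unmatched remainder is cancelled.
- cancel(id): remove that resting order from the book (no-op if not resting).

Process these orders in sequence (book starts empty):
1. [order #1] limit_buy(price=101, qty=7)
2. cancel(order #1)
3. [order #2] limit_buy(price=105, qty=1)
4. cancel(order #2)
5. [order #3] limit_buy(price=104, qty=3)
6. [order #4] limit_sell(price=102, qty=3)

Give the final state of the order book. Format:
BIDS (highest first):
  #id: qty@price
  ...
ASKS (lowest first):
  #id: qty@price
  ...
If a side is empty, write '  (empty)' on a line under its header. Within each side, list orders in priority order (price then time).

Answer: BIDS (highest first):
  (empty)
ASKS (lowest first):
  (empty)

Derivation:
After op 1 [order #1] limit_buy(price=101, qty=7): fills=none; bids=[#1:7@101] asks=[-]
After op 2 cancel(order #1): fills=none; bids=[-] asks=[-]
After op 3 [order #2] limit_buy(price=105, qty=1): fills=none; bids=[#2:1@105] asks=[-]
After op 4 cancel(order #2): fills=none; bids=[-] asks=[-]
After op 5 [order #3] limit_buy(price=104, qty=3): fills=none; bids=[#3:3@104] asks=[-]
After op 6 [order #4] limit_sell(price=102, qty=3): fills=#3x#4:3@104; bids=[-] asks=[-]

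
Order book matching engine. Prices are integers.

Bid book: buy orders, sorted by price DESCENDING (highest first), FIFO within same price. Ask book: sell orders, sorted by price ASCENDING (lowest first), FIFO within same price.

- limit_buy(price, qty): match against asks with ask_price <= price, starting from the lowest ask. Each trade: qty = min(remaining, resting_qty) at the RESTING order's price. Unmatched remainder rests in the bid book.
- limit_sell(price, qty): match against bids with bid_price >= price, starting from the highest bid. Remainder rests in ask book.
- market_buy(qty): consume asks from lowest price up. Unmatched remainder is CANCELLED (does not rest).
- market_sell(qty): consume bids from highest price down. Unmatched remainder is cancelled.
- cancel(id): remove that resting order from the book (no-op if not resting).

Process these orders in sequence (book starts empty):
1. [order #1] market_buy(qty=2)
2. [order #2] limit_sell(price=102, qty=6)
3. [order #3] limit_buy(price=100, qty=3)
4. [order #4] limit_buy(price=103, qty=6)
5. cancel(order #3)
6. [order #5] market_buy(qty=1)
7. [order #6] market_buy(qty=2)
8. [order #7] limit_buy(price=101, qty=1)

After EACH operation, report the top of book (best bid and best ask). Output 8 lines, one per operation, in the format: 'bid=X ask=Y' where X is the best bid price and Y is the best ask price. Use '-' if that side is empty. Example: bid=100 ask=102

After op 1 [order #1] market_buy(qty=2): fills=none; bids=[-] asks=[-]
After op 2 [order #2] limit_sell(price=102, qty=6): fills=none; bids=[-] asks=[#2:6@102]
After op 3 [order #3] limit_buy(price=100, qty=3): fills=none; bids=[#3:3@100] asks=[#2:6@102]
After op 4 [order #4] limit_buy(price=103, qty=6): fills=#4x#2:6@102; bids=[#3:3@100] asks=[-]
After op 5 cancel(order #3): fills=none; bids=[-] asks=[-]
After op 6 [order #5] market_buy(qty=1): fills=none; bids=[-] asks=[-]
After op 7 [order #6] market_buy(qty=2): fills=none; bids=[-] asks=[-]
After op 8 [order #7] limit_buy(price=101, qty=1): fills=none; bids=[#7:1@101] asks=[-]

Answer: bid=- ask=-
bid=- ask=102
bid=100 ask=102
bid=100 ask=-
bid=- ask=-
bid=- ask=-
bid=- ask=-
bid=101 ask=-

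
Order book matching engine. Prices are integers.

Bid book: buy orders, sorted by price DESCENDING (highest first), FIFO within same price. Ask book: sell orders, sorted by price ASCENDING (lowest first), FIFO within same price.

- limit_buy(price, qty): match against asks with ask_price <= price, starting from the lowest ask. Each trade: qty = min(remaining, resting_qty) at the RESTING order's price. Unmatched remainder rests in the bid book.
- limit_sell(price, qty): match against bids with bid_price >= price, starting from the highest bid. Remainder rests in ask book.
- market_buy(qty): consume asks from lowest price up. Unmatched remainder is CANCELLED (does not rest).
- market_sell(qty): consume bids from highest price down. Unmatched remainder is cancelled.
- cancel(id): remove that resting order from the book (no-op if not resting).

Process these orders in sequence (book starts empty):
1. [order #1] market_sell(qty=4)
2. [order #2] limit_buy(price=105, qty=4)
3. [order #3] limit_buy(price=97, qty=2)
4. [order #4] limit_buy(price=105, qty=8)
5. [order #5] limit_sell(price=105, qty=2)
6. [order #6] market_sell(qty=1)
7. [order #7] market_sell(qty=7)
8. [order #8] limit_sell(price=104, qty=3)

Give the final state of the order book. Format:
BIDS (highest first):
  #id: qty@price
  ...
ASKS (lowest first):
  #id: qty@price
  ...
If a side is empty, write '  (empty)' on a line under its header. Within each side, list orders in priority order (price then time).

Answer: BIDS (highest first):
  #3: 2@97
ASKS (lowest first):
  #8: 1@104

Derivation:
After op 1 [order #1] market_sell(qty=4): fills=none; bids=[-] asks=[-]
After op 2 [order #2] limit_buy(price=105, qty=4): fills=none; bids=[#2:4@105] asks=[-]
After op 3 [order #3] limit_buy(price=97, qty=2): fills=none; bids=[#2:4@105 #3:2@97] asks=[-]
After op 4 [order #4] limit_buy(price=105, qty=8): fills=none; bids=[#2:4@105 #4:8@105 #3:2@97] asks=[-]
After op 5 [order #5] limit_sell(price=105, qty=2): fills=#2x#5:2@105; bids=[#2:2@105 #4:8@105 #3:2@97] asks=[-]
After op 6 [order #6] market_sell(qty=1): fills=#2x#6:1@105; bids=[#2:1@105 #4:8@105 #3:2@97] asks=[-]
After op 7 [order #7] market_sell(qty=7): fills=#2x#7:1@105 #4x#7:6@105; bids=[#4:2@105 #3:2@97] asks=[-]
After op 8 [order #8] limit_sell(price=104, qty=3): fills=#4x#8:2@105; bids=[#3:2@97] asks=[#8:1@104]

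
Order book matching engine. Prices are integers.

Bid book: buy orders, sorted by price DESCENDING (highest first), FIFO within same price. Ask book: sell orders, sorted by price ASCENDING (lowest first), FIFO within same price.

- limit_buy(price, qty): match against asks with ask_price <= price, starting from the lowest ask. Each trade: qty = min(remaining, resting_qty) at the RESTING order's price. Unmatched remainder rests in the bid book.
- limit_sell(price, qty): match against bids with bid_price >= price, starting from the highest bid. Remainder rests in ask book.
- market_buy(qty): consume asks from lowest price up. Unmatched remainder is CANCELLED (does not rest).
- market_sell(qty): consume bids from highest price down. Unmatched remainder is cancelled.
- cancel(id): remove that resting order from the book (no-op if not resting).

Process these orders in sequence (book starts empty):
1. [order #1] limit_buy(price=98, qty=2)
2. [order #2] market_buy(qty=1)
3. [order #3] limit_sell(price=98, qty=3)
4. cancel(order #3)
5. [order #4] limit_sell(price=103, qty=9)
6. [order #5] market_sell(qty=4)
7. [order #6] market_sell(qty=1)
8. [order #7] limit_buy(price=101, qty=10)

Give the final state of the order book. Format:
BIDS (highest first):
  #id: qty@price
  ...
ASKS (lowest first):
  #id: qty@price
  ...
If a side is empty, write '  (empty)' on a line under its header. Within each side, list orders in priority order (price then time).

Answer: BIDS (highest first):
  #7: 10@101
ASKS (lowest first):
  #4: 9@103

Derivation:
After op 1 [order #1] limit_buy(price=98, qty=2): fills=none; bids=[#1:2@98] asks=[-]
After op 2 [order #2] market_buy(qty=1): fills=none; bids=[#1:2@98] asks=[-]
After op 3 [order #3] limit_sell(price=98, qty=3): fills=#1x#3:2@98; bids=[-] asks=[#3:1@98]
After op 4 cancel(order #3): fills=none; bids=[-] asks=[-]
After op 5 [order #4] limit_sell(price=103, qty=9): fills=none; bids=[-] asks=[#4:9@103]
After op 6 [order #5] market_sell(qty=4): fills=none; bids=[-] asks=[#4:9@103]
After op 7 [order #6] market_sell(qty=1): fills=none; bids=[-] asks=[#4:9@103]
After op 8 [order #7] limit_buy(price=101, qty=10): fills=none; bids=[#7:10@101] asks=[#4:9@103]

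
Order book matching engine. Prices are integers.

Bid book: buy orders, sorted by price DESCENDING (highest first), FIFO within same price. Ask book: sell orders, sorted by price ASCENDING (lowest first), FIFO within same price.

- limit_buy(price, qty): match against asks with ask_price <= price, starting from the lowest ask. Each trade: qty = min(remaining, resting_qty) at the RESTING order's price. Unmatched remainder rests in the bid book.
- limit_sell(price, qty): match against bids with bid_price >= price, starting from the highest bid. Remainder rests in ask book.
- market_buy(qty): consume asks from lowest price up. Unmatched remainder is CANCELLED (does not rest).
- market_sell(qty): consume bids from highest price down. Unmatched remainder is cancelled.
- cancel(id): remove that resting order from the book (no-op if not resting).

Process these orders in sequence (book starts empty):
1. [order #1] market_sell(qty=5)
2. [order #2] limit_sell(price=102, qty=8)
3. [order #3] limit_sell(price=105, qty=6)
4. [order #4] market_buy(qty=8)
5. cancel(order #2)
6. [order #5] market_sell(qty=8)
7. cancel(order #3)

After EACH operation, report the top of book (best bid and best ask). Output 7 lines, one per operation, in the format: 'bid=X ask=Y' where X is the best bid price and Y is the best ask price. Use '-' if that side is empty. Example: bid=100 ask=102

Answer: bid=- ask=-
bid=- ask=102
bid=- ask=102
bid=- ask=105
bid=- ask=105
bid=- ask=105
bid=- ask=-

Derivation:
After op 1 [order #1] market_sell(qty=5): fills=none; bids=[-] asks=[-]
After op 2 [order #2] limit_sell(price=102, qty=8): fills=none; bids=[-] asks=[#2:8@102]
After op 3 [order #3] limit_sell(price=105, qty=6): fills=none; bids=[-] asks=[#2:8@102 #3:6@105]
After op 4 [order #4] market_buy(qty=8): fills=#4x#2:8@102; bids=[-] asks=[#3:6@105]
After op 5 cancel(order #2): fills=none; bids=[-] asks=[#3:6@105]
After op 6 [order #5] market_sell(qty=8): fills=none; bids=[-] asks=[#3:6@105]
After op 7 cancel(order #3): fills=none; bids=[-] asks=[-]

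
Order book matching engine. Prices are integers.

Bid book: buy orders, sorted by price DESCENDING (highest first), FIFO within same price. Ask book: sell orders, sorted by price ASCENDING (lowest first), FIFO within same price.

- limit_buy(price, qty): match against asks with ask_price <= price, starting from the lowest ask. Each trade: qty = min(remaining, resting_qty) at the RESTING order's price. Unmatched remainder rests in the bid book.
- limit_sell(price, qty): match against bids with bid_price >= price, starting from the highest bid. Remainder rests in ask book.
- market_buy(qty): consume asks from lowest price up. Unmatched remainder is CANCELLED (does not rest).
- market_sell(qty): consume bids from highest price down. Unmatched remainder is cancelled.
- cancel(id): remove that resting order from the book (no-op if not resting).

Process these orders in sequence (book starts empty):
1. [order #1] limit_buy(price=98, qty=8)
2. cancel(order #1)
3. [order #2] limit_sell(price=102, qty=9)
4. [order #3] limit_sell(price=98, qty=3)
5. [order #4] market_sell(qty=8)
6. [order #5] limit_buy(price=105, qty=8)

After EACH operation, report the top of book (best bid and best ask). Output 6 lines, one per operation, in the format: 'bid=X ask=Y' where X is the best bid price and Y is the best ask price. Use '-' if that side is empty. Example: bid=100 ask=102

After op 1 [order #1] limit_buy(price=98, qty=8): fills=none; bids=[#1:8@98] asks=[-]
After op 2 cancel(order #1): fills=none; bids=[-] asks=[-]
After op 3 [order #2] limit_sell(price=102, qty=9): fills=none; bids=[-] asks=[#2:9@102]
After op 4 [order #3] limit_sell(price=98, qty=3): fills=none; bids=[-] asks=[#3:3@98 #2:9@102]
After op 5 [order #4] market_sell(qty=8): fills=none; bids=[-] asks=[#3:3@98 #2:9@102]
After op 6 [order #5] limit_buy(price=105, qty=8): fills=#5x#3:3@98 #5x#2:5@102; bids=[-] asks=[#2:4@102]

Answer: bid=98 ask=-
bid=- ask=-
bid=- ask=102
bid=- ask=98
bid=- ask=98
bid=- ask=102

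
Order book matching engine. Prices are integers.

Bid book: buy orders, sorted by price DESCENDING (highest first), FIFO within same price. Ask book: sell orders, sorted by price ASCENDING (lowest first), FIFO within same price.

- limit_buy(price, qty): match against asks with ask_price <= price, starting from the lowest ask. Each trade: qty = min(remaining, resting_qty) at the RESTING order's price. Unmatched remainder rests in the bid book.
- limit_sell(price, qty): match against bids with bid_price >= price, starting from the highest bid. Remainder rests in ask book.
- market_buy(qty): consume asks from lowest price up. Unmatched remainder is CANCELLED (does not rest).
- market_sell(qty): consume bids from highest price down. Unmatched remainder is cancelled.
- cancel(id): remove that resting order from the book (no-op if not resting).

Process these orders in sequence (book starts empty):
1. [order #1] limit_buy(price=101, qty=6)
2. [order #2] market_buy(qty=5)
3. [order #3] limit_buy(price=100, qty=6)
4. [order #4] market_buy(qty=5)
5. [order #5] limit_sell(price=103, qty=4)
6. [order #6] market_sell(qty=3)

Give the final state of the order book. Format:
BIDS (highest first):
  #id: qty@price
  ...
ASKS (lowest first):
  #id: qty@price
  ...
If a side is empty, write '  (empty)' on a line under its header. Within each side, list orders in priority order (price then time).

Answer: BIDS (highest first):
  #1: 3@101
  #3: 6@100
ASKS (lowest first):
  #5: 4@103

Derivation:
After op 1 [order #1] limit_buy(price=101, qty=6): fills=none; bids=[#1:6@101] asks=[-]
After op 2 [order #2] market_buy(qty=5): fills=none; bids=[#1:6@101] asks=[-]
After op 3 [order #3] limit_buy(price=100, qty=6): fills=none; bids=[#1:6@101 #3:6@100] asks=[-]
After op 4 [order #4] market_buy(qty=5): fills=none; bids=[#1:6@101 #3:6@100] asks=[-]
After op 5 [order #5] limit_sell(price=103, qty=4): fills=none; bids=[#1:6@101 #3:6@100] asks=[#5:4@103]
After op 6 [order #6] market_sell(qty=3): fills=#1x#6:3@101; bids=[#1:3@101 #3:6@100] asks=[#5:4@103]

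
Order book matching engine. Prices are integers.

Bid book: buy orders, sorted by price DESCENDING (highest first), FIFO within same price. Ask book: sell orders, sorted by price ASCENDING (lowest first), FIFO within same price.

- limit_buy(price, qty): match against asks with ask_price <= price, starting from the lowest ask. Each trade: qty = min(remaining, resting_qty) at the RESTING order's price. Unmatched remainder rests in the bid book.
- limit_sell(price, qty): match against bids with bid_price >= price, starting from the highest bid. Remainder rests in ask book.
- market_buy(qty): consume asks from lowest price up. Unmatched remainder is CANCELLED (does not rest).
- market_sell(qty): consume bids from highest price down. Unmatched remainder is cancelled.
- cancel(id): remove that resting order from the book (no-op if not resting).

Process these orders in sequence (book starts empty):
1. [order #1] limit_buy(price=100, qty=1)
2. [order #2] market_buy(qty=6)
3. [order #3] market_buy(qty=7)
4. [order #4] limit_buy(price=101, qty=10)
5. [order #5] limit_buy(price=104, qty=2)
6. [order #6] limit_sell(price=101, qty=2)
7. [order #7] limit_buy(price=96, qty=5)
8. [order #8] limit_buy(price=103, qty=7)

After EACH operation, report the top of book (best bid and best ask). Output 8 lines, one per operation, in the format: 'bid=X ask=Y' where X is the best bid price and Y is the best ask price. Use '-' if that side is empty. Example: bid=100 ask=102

After op 1 [order #1] limit_buy(price=100, qty=1): fills=none; bids=[#1:1@100] asks=[-]
After op 2 [order #2] market_buy(qty=6): fills=none; bids=[#1:1@100] asks=[-]
After op 3 [order #3] market_buy(qty=7): fills=none; bids=[#1:1@100] asks=[-]
After op 4 [order #4] limit_buy(price=101, qty=10): fills=none; bids=[#4:10@101 #1:1@100] asks=[-]
After op 5 [order #5] limit_buy(price=104, qty=2): fills=none; bids=[#5:2@104 #4:10@101 #1:1@100] asks=[-]
After op 6 [order #6] limit_sell(price=101, qty=2): fills=#5x#6:2@104; bids=[#4:10@101 #1:1@100] asks=[-]
After op 7 [order #7] limit_buy(price=96, qty=5): fills=none; bids=[#4:10@101 #1:1@100 #7:5@96] asks=[-]
After op 8 [order #8] limit_buy(price=103, qty=7): fills=none; bids=[#8:7@103 #4:10@101 #1:1@100 #7:5@96] asks=[-]

Answer: bid=100 ask=-
bid=100 ask=-
bid=100 ask=-
bid=101 ask=-
bid=104 ask=-
bid=101 ask=-
bid=101 ask=-
bid=103 ask=-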